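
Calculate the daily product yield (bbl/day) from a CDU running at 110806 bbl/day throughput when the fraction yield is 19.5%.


Crude throughput = 110806 bbl/day
Fraction yield = 19.5%
yield = throughput * fraction / 100
yield = 110806 * 19.5 / 100 = 21607.17

21607.17 bbl/day


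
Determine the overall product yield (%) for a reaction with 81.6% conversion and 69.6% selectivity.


Overall yield = conversion (%) * selectivity (%) / 100
Conversion = 81.6%, Selectivity = 69.6%
Y = 81.6 * 69.6 / 100
= 56.7936 %

56.7936 %


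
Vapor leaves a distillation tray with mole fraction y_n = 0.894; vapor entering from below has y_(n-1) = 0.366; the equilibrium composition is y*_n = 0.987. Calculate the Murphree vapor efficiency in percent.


Murphree vapor efficiency: EMV = (y_n - y_(n-1)) / (y*_n - y_(n-1)) * 100
EMV = (0.894 - 0.366) / (0.987 - 0.366) * 100 = 0.528 / 0.621 * 100 = 85.02

85.02 %


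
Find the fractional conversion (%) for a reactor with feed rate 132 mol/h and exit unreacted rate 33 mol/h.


X = (F_in - F_out) / F_in * 100
Moles reacted = 132 - 33 = 99
X = 99 / 132 * 100
= 0.7500 * 100
= 75.00 %

75.00 %


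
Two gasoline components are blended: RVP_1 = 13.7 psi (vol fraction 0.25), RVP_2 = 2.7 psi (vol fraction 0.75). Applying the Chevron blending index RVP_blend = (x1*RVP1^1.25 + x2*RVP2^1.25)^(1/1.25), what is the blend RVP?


Chevron index: RVP_blend = (sum xi*RVPi^1.25)^(1/1.25)
RVP^1.25 terms: 0.25 * 13.7^1.25 + 0.75 * 2.7^1.25 = 9.18509
RVP_blend = 9.18509^(1/1.25) = 5.895

5.895 psi


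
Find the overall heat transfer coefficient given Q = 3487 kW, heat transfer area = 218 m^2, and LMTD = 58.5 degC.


From Q = U*A*LMTD, U = Q / (A * LMTD)
U = 3487 / (218 * 58.5) = 3487 / 12753 = 0.2734

0.2734 kW/(m^2*K)


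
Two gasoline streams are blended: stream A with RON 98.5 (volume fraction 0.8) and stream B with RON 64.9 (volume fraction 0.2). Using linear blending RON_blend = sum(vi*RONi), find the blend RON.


Linear blending: RON_blend = sum(vi * RONi)
Contribution 1: 0.8 * 98.5 = 78.8
Contribution 2: 0.2 * 64.9 = 12.98
RON_blend = 78.8 + 12.98 = 91.78

91.78


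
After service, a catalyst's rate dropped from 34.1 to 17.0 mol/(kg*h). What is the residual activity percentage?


Activity (%) = (rate_used / rate_fresh) * 100
rate_used = 17.0, rate_fresh = 34.1
= (17.0 / 34.1) * 100
= 0.4985 * 100 = 49.85

49.85 %


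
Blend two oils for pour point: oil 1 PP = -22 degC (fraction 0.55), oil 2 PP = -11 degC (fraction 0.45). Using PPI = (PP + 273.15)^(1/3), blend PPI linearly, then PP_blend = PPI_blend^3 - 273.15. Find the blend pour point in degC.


PPI_1 = (-22 + 273.15)^(1/3) = 6.30925
PPI_2 = (-11 + 273.15)^(1/3) = 6.400049
PPI_blend = 0.55 * 6.30925 + 0.45 * 6.400049 = 6.35011
PP_blend = 6.35011^3 - 273.15 = 256.0612 - 273.15 = -17.09

-17.09 degC


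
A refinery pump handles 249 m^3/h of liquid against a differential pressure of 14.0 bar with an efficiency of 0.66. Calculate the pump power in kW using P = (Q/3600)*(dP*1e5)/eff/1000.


Q = 249 / 3600 = 0.0691667 m^3/s
P = 0.0691667 * (14.0 * 1e5) / 0.66 / 1000 = 146.7

146.7 kW


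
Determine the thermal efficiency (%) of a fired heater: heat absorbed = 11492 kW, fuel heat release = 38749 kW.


Furnace efficiency = Q_absorbed / Q_fuel * 100
= 11492 / 38749 * 100 = 29.66

29.66 %


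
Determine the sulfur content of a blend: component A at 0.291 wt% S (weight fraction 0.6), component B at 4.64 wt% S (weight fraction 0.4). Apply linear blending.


Linear sulfur blending: S_blend = x1*S1 + x2*S2
Contribution 1: 0.6 * 0.291 = 0.1746 wt%
Contribution 2: 0.4 * 4.64 = 1.856 wt%
S_blend = 0.1746 + 1.856 = 2.0306

2.0306 wt%


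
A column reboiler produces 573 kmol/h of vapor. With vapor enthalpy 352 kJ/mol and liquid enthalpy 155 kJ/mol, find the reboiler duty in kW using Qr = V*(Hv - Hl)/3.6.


Qr = 573 * (352 - 155) / 3.6 = 573 * 197 / 3.6 = 31360

31360 kW


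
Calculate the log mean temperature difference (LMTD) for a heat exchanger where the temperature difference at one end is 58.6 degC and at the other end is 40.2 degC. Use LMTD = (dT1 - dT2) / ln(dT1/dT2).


LMTD = (dT1 - dT2) / ln(dT1/dT2)
= (58.6 - 40.2) / ln(58.6 / 40.2) = 18.4 / 0.376868 = 48.82

48.82 degC


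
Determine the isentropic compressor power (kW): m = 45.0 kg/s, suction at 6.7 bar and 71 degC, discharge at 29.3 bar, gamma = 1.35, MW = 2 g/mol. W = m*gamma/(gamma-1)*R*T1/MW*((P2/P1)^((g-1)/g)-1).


Isentropic work: W = m*(gamma/(gamma-1))*(R*T1/MW)*((P2/P1)^((gamma-1)/gamma) - 1)
T1 = 71 + 273.15 = 344.15 K
Pressure ratio = 29.3 / 6.7 = 4.37313
Exponent = (1.35 - 1)/1.35 = 0.259259
(P2/P1)^exp - 1 = 4.37313^0.259259 - 1 = 0.465991
W = 45.0 * 1.35 / 0.35 * 8.314 * 344.15 / 2 * 0.465991 = 115700

115700 kW


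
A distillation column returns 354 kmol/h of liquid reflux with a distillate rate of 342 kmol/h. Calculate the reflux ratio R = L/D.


Reflux ratio definition: R = L / D (liquid returned / distillate withdrawn)
L = 354 kmol/h, D = 342 kmol/h
R = 354 / 342 = 1.035

1.035


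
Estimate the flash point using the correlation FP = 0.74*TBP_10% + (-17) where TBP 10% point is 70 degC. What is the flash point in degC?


FP = 0.74 * 70 + (-17) = 34.8

34.8 degC


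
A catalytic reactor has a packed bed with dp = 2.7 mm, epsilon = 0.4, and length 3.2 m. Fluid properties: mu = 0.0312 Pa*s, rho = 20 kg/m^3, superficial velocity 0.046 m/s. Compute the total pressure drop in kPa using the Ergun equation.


dp = 2.7 mm = 0.0027 m
Viscous term = 150*0.0312*0.046*(1-0.4)^2 / (0.0027^2*0.4^3) = 166111
Inertial term = 1.75*20*0.046^2*(1-0.4) / (0.0027*0.4^3) = 257.153
dP/L = 166111 + 257.153 = 166368 Pa/m
dP = 166368 * 3.2 / 1000 = 532.4 kPa

532.4 kPa


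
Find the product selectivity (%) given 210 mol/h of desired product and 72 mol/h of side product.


Selectivity = desired / (desired + undesired) * 100
Total products = 210 + 72 = 282 mol/h
S = 210 / 282 * 100
= 0.7447 * 100
= 74.47 %

74.47 %


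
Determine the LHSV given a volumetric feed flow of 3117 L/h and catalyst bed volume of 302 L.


LHSV = volumetric feed rate / catalyst volume
= 3117 L/h / 302 L
= 10.32 h^-1

10.32 h^-1


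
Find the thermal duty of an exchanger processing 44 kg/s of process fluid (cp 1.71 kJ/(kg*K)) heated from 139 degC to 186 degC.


Q = m_dot * cp * delta_T
delta_T = 186 - 139 = 47 K
Q = 44 * 1.71 * 47
= 75.24 * 47
= 3536.28 kW

3536.28 kW


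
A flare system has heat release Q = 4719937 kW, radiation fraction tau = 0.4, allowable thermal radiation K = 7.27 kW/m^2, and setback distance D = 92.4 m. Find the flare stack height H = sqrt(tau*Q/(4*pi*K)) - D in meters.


tau*Q/(4*pi*K) = 0.4 * 4719937 / (4 * pi * 7.27) = 20665.8
sqrt(20665.8) = 143.756
H = 143.756 - 92.4 = 51.36

51.36 m


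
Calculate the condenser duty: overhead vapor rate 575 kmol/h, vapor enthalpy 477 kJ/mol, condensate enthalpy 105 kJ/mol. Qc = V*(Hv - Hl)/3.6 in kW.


Qc = 575 * (477 - 105) / 3.6 = 575 * 372 / 3.6 = 59420

59420 kW


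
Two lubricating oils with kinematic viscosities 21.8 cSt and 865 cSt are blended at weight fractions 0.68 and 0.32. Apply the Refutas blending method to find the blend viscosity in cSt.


Refutas method: VBN_i = 14.534*ln(ln(visc_i + 0.8)) + 10.975, blended linearly by mass fraction; since VBN is linear in VBI_i = ln(ln(visc_i + 0.8)) and the fractions sum to 1, blend VBI directly: visc = exp(exp(VBI_blend)) - 0.8
VBI_1 = ln(ln(21.8 + 0.8)) = 1.13718
VBI_2 = ln(ln(865 + 0.8)) = 1.91156
VBI_blend = 0.68 * 1.13718 + 0.32 * 1.91156 = 1.38498
visc_blend = exp(exp(1.38498)) - 0.8 = 53.51

53.51 cSt


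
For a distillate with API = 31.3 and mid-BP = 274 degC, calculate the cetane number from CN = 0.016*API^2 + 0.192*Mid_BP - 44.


CN = 0.016 * 31.3^2 + 0.192 * 274 - 44
CN = 15.67504 + 52.608 - 44 = 24.28304

24.28304


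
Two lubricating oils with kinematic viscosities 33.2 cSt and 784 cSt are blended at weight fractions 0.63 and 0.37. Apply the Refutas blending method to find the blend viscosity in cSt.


Refutas method: VBN_i = 14.534*ln(ln(visc_i + 0.8)) + 10.975, blended linearly by mass fraction; since VBN is linear in VBI_i = ln(ln(visc_i + 0.8)) and the fractions sum to 1, blend VBI directly: visc = exp(exp(VBI_blend)) - 0.8
VBI_1 = ln(ln(33.2 + 0.8)) = 1.26027
VBI_2 = ln(ln(784 + 0.8)) = 1.89693
VBI_blend = 0.63 * 1.26027 + 0.37 * 1.89693 = 1.49583
visc_blend = exp(exp(1.49583)) - 0.8 = 85.95

85.95 cSt


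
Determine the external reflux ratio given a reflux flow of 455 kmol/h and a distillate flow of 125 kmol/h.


Reflux ratio definition: R = L / D (liquid returned / distillate withdrawn)
L = 455 kmol/h, D = 125 kmol/h
R = 455 / 125 = 3.640

3.640


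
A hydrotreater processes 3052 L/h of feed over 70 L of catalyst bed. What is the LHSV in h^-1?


LHSV = volumetric feed rate / catalyst volume
= 3052 L/h / 70 L
= 43.60 h^-1

43.60 h^-1


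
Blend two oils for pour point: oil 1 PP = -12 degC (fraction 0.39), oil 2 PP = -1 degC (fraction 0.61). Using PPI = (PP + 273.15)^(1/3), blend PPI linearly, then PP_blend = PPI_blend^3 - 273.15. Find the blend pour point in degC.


PPI_1 = (-12 + 273.15)^(1/3) = 6.391901
PPI_2 = (-1 + 273.15)^(1/3) = 6.480414
PPI_blend = 0.39 * 6.391901 + 0.61 * 6.480414 = 6.445894
PP_blend = 6.445894^3 - 273.15 = 267.824 - 273.15 = -5.33

-5.33 degC


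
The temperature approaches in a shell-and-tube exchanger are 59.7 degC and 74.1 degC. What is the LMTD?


LMTD = (dT1 - dT2) / ln(dT1/dT2)
= (59.7 - 74.1) / ln(59.7 / 74.1) = -14.4 / -0.216084 = 66.64

66.64 degC


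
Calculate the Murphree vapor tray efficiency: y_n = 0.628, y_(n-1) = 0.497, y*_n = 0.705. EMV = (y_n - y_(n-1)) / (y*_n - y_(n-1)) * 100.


Murphree vapor efficiency: EMV = (y_n - y_(n-1)) / (y*_n - y_(n-1)) * 100
EMV = (0.628 - 0.497) / (0.705 - 0.497) * 100 = 0.131 / 0.208 * 100 = 62.98

62.98 %


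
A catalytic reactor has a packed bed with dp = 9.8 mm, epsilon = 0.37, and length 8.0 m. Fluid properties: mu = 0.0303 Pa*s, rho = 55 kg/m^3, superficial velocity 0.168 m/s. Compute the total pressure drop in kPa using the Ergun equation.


dp = 9.8 mm = 0.0098 m
Viscous term = 150*0.0303*0.168*(1-0.37)^2 / (0.0098^2*0.37^3) = 62297
Inertial term = 1.75*55*0.168^2*(1-0.37) / (0.0098*0.37^3) = 3447.69
dP/L = 62297 + 3447.69 = 65744.7 Pa/m
dP = 65744.7 * 8.0 / 1000 = 526.0 kPa

526.0 kPa


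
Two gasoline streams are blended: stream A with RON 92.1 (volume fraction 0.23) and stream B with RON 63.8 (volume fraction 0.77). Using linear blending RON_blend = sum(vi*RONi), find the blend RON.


Linear blending: RON_blend = sum(vi * RONi)
Contribution 1: 0.23 * 92.1 = 21.183
Contribution 2: 0.77 * 63.8 = 49.126
RON_blend = 21.183 + 49.126 = 70.309

70.309


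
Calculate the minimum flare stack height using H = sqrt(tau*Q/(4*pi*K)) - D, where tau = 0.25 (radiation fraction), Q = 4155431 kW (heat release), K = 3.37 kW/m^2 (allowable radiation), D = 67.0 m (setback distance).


tau*Q/(4*pi*K) = 0.25 * 4155431 / (4 * pi * 3.37) = 24531.1
sqrt(24531.1) = 156.624
H = 156.624 - 67.0 = 89.62

89.62 m


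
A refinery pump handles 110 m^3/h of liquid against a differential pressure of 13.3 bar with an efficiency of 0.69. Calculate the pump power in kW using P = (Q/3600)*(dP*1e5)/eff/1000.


Q = 110 / 3600 = 0.0305556 m^3/s
P = 0.0305556 * (13.3 * 1e5) / 0.69 / 1000 = 58.90

58.90 kW


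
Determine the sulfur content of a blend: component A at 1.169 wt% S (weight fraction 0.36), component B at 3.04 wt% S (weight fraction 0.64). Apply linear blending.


Linear sulfur blending: S_blend = x1*S1 + x2*S2
Contribution 1: 0.36 * 1.169 = 0.42084 wt%
Contribution 2: 0.64 * 3.04 = 1.9456 wt%
S_blend = 0.42084 + 1.9456 = 2.36644

2.36644 wt%


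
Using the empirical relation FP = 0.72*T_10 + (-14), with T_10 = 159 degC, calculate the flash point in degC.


FP = 0.72 * 159 + (-14) = 100.48

100.48 degC


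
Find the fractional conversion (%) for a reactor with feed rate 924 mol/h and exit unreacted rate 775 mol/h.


X = (F_in - F_out) / F_in * 100
Moles reacted = 924 - 775 = 149
X = 149 / 924 * 100
= 0.1613 * 100
= 16.13 %

16.13 %


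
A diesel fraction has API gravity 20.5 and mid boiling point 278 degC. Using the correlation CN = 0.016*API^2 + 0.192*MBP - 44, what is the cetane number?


CN = 0.016 * 20.5^2 + 0.192 * 278 - 44
CN = 6.724 + 53.376 - 44 = 16.1

16.1


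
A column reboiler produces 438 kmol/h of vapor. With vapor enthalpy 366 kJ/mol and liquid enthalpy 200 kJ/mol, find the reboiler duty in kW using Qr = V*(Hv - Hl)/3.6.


Qr = 438 * (366 - 200) / 3.6 = 438 * 166 / 3.6 = 20200

20200 kW


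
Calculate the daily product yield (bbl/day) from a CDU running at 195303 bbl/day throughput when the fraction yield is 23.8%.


Crude throughput = 195303 bbl/day
Fraction yield = 23.8%
yield = throughput * fraction / 100
yield = 195303 * 23.8 / 100 = 46482.114

46482.114 bbl/day


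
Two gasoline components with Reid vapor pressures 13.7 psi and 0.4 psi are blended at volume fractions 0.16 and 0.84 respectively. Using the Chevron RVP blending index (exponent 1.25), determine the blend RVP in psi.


Chevron index: RVP_blend = (sum xi*RVPi^1.25)^(1/1.25)
RVP^1.25 terms: 0.16 * 13.7^1.25 + 0.84 * 0.4^1.25 = 4.48438
RVP_blend = 4.48438^(1/1.25) = 3.322

3.322 psi


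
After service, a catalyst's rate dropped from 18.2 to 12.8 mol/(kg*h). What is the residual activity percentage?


Activity (%) = (rate_used / rate_fresh) * 100
rate_used = 12.8, rate_fresh = 18.2
= (12.8 / 18.2) * 100
= 0.7033 * 100 = 70.33

70.33 %


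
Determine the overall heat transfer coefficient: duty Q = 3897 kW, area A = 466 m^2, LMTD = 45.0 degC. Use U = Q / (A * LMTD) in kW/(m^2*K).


From Q = U*A*LMTD, U = Q / (A * LMTD)
U = 3897 / (466 * 45.0) = 3897 / 20970 = 0.1858

0.1858 kW/(m^2*K)


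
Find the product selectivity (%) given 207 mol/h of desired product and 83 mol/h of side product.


Selectivity = desired / (desired + undesired) * 100
Total products = 207 + 83 = 290 mol/h
S = 207 / 290 * 100
= 0.7138 * 100
= 71.38 %

71.38 %


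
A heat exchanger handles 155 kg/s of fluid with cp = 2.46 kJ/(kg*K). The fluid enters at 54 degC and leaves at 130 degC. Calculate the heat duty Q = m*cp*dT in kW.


Q = m_dot * cp * delta_T
delta_T = 130 - 54 = 76 K
Q = 155 * 2.46 * 76
= 381.3 * 76
= 28978.8 kW

28978.8 kW


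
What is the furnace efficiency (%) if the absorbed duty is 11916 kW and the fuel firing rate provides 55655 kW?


Furnace efficiency = Q_absorbed / Q_fuel * 100
= 11916 / 55655 * 100 = 21.41

21.41 %


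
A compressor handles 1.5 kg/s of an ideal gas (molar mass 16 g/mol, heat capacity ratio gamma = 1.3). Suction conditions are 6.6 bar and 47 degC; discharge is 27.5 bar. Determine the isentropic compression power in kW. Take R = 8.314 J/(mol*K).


Isentropic work: W = m*(gamma/(gamma-1))*(R*T1/MW)*((P2/P1)^((gamma-1)/gamma) - 1)
T1 = 47 + 273.15 = 320.15 K
Pressure ratio = 27.5 / 6.6 = 4.16667
Exponent = (1.3 - 1)/1.3 = 0.230769
(P2/P1)^exp - 1 = 4.16667^0.230769 - 1 = 0.390043
W = 1.5 * 1.3 / 0.3 * 8.314 * 320.15 / 16 * 0.390043 = 421.8

421.8 kW


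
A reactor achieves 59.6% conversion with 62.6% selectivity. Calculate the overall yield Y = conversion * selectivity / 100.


Overall yield = conversion (%) * selectivity (%) / 100
Conversion = 59.6%, Selectivity = 62.6%
Y = 59.6 * 62.6 / 100
= 37.3096 %

37.3096 %


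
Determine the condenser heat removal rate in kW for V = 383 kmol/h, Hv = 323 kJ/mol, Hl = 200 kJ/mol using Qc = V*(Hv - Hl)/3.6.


Qc = 383 * (323 - 200) / 3.6 = 383 * 123 / 3.6 = 13090

13090 kW


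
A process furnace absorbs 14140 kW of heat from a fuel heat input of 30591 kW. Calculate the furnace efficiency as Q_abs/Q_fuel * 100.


Furnace efficiency = Q_absorbed / Q_fuel * 100
= 14140 / 30591 * 100 = 46.22

46.22 %


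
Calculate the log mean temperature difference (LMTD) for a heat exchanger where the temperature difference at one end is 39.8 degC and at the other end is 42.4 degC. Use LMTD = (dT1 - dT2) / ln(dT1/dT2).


LMTD = (dT1 - dT2) / ln(dT1/dT2)
= (39.8 - 42.4) / ln(39.8 / 42.4) = -2.6 / -0.0632814 = 41.09

41.09 degC


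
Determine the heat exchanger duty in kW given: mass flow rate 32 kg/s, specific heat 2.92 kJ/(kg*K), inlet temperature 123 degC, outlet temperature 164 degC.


Q = m_dot * cp * delta_T
delta_T = 164 - 123 = 41 K
Q = 32 * 2.92 * 41
= 93.44 * 41
= 3831.04 kW

3831.04 kW


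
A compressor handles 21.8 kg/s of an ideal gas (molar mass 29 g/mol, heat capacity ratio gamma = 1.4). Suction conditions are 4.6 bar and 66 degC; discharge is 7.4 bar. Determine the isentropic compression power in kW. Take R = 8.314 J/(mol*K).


Isentropic work: W = m*(gamma/(gamma-1))*(R*T1/MW)*((P2/P1)^((gamma-1)/gamma) - 1)
T1 = 66 + 273.15 = 339.15 K
Pressure ratio = 7.4 / 4.6 = 1.6087
Exponent = (1.4 - 1)/1.4 = 0.285714
(P2/P1)^exp - 1 = 1.6087^0.285714 - 1 = 0.145494
W = 21.8 * 1.4 / 0.4 * 8.314 * 339.15 / 29 * 0.145494 = 1079

1079 kW


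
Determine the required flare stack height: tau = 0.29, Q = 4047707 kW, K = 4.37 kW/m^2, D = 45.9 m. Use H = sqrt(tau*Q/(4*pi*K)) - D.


tau*Q/(4*pi*K) = 0.29 * 4047707 / (4 * pi * 4.37) = 21375.5
sqrt(21375.5) = 146.204
H = 146.204 - 45.9 = 100.3

100.3 m


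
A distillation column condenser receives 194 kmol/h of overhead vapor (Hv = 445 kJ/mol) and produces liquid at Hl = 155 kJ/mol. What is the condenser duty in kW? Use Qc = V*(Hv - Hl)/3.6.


Qc = 194 * (445 - 155) / 3.6 = 194 * 290 / 3.6 = 15630

15630 kW


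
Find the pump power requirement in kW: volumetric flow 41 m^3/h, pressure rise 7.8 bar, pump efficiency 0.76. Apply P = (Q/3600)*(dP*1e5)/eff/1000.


Q = 41 / 3600 = 0.0113889 m^3/s
P = 0.0113889 * (7.8 * 1e5) / 0.76 / 1000 = 11.69

11.69 kW


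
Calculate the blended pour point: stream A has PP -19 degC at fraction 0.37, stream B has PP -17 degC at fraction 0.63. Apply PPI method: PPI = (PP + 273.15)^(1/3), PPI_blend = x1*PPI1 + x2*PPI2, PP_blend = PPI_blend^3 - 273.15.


PPI_1 = (-19 + 273.15)^(1/3) = 6.334272
PPI_2 = (-17 + 273.15)^(1/3) = 6.350844
PPI_blend = 0.37 * 6.334272 + 0.63 * 6.350844 = 6.344712
PP_blend = 6.344712^3 - 273.15 = 255.4087 - 273.15 = -17.74

-17.74 degC


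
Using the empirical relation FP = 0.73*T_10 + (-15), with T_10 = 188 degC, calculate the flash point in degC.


FP = 0.73 * 188 + (-15) = 122.24

122.24 degC


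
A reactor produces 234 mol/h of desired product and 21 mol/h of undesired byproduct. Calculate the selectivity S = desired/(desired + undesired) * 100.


Selectivity = desired / (desired + undesired) * 100
Total products = 234 + 21 = 255 mol/h
S = 234 / 255 * 100
= 0.9176 * 100
= 91.76 %

91.76 %


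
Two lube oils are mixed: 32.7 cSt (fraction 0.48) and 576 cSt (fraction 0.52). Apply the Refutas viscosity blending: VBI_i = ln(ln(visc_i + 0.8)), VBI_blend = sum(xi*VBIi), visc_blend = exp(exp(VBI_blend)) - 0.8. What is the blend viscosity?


Refutas method: VBN_i = 14.534*ln(ln(visc_i + 0.8)) + 10.975, blended linearly by mass fraction; since VBN is linear in VBI_i = ln(ln(visc_i + 0.8)) and the fractions sum to 1, blend VBI directly: visc = exp(exp(VBI_blend)) - 0.8
VBI_1 = ln(ln(32.7 + 0.8)) = 1.25606
VBI_2 = ln(ln(576 + 0.8)) = 1.84963
VBI_blend = 0.48 * 1.25606 + 0.52 * 1.84963 = 1.56472
visc_blend = exp(exp(1.56472)) - 0.8 = 118.5

118.5 cSt


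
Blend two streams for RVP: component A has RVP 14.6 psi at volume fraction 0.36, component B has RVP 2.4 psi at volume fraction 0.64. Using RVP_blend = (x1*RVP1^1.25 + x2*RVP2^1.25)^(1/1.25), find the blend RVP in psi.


Chevron index: RVP_blend = (sum xi*RVPi^1.25)^(1/1.25)
RVP^1.25 terms: 0.36 * 14.6^1.25 + 0.64 * 2.4^1.25 = 12.1859
RVP_blend = 12.1859^(1/1.25) = 7.391

7.391 psi


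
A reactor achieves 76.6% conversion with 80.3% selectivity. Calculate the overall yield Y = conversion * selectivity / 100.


Overall yield = conversion (%) * selectivity (%) / 100
Conversion = 76.6%, Selectivity = 80.3%
Y = 76.6 * 80.3 / 100
= 61.5098 %

61.5098 %


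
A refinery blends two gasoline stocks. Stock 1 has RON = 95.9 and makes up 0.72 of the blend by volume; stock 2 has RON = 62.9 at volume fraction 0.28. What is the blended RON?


Linear blending: RON_blend = sum(vi * RONi)
Contribution 1: 0.72 * 95.9 = 69.048
Contribution 2: 0.28 * 62.9 = 17.612
RON_blend = 69.048 + 17.612 = 86.66

86.66


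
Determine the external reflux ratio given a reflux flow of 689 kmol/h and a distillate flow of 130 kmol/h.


Reflux ratio definition: R = L / D (liquid returned / distillate withdrawn)
L = 689 kmol/h, D = 130 kmol/h
R = 689 / 130 = 5.300

5.300


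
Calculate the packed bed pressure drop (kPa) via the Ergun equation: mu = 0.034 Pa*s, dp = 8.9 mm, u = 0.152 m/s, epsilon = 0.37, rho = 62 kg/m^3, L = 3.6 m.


dp = 8.9 mm = 0.0089 m
Viscous term = 150*0.034*0.152*(1-0.37)^2 / (0.0089^2*0.37^3) = 76684.9
Inertial term = 1.75*62*0.152^2*(1-0.37) / (0.0089*0.37^3) = 3503.18
dP/L = 76684.9 + 3503.18 = 80188.1 Pa/m
dP = 80188.1 * 3.6 / 1000 = 288.7 kPa

288.7 kPa


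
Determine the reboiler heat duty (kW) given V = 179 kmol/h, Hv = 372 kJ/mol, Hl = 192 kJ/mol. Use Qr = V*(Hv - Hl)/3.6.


Qr = 179 * (372 - 192) / 3.6 = 179 * 180 / 3.6 = 8950

8950 kW


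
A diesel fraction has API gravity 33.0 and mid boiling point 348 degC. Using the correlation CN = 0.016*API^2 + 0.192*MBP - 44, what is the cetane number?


CN = 0.016 * 33.0^2 + 0.192 * 348 - 44
CN = 17.424 + 66.816 - 44 = 40.24

40.24


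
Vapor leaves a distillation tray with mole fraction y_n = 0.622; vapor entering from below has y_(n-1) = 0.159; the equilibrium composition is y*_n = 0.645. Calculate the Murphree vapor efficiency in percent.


Murphree vapor efficiency: EMV = (y_n - y_(n-1)) / (y*_n - y_(n-1)) * 100
EMV = (0.622 - 0.159) / (0.645 - 0.159) * 100 = 0.463 / 0.486 * 100 = 95.27

95.27 %


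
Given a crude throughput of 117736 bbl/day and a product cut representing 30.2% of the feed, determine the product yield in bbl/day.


Crude throughput = 117736 bbl/day
Fraction yield = 30.2%
yield = throughput * fraction / 100
yield = 117736 * 30.2 / 100 = 35556.272

35556.272 bbl/day


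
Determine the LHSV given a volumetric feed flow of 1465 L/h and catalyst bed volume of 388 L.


LHSV = volumetric feed rate / catalyst volume
= 1465 L/h / 388 L
= 3.776 h^-1

3.776 h^-1


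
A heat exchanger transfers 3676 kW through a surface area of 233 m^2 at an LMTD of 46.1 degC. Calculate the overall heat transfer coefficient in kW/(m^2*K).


From Q = U*A*LMTD, U = Q / (A * LMTD)
U = 3676 / (233 * 46.1) = 3676 / 10741.3 = 0.3422

0.3422 kW/(m^2*K)


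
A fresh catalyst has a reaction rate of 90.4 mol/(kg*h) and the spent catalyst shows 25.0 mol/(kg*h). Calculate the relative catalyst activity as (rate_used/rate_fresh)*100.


Activity (%) = (rate_used / rate_fresh) * 100
rate_used = 25.0, rate_fresh = 90.4
= (25.0 / 90.4) * 100
= 0.2765 * 100 = 27.65

27.65 %


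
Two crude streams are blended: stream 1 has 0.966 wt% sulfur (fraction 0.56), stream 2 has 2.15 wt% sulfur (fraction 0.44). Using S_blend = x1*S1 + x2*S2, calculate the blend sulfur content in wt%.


Linear sulfur blending: S_blend = x1*S1 + x2*S2
Contribution 1: 0.56 * 0.966 = 0.54096 wt%
Contribution 2: 0.44 * 2.15 = 0.946 wt%
S_blend = 0.54096 + 0.946 = 1.48696

1.48696 wt%


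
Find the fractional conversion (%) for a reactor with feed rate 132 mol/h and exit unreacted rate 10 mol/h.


X = (F_in - F_out) / F_in * 100
Moles reacted = 132 - 10 = 122
X = 122 / 132 * 100
= 0.9242 * 100
= 92.42 %

92.42 %


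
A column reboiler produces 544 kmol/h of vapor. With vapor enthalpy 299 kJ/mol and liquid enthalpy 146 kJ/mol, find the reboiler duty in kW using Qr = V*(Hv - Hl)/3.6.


Qr = 544 * (299 - 146) / 3.6 = 544 * 153 / 3.6 = 23120

23120 kW


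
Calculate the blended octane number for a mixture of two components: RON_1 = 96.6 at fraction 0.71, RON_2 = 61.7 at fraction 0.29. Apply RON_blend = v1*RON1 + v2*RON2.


Linear blending: RON_blend = sum(vi * RONi)
Contribution 1: 0.71 * 96.6 = 68.586
Contribution 2: 0.29 * 61.7 = 17.893
RON_blend = 68.586 + 17.893 = 86.479

86.479


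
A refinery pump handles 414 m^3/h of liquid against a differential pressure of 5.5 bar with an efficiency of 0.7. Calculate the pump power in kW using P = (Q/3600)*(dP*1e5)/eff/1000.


Q = 414 / 3600 = 0.115 m^3/s
P = 0.115 * (5.5 * 1e5) / 0.7 / 1000 = 90.36

90.36 kW


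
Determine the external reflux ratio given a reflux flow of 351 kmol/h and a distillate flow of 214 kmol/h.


Reflux ratio definition: R = L / D (liquid returned / distillate withdrawn)
L = 351 kmol/h, D = 214 kmol/h
R = 351 / 214 = 1.640

1.640


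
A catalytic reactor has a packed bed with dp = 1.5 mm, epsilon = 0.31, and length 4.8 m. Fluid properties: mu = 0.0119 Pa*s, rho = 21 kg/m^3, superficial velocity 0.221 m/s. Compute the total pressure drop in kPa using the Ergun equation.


dp = 1.5 mm = 0.0015 m
Viscous term = 150*0.0119*0.221*(1-0.31)^2 / (0.0015^2*0.31^3) = 2801950
Inertial term = 1.75*21*0.221^2*(1-0.31) / (0.0015*0.31^3) = 27715
dP/L = 2801950 + 27715 = 2829660 Pa/m
dP = 2829660 * 4.8 / 1000 = 13580 kPa

13580 kPa


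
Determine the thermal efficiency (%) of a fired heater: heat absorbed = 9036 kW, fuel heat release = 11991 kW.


Furnace efficiency = Q_absorbed / Q_fuel * 100
= 9036 / 11991 * 100 = 75.36

75.36 %


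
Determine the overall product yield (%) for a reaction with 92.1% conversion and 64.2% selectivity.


Overall yield = conversion (%) * selectivity (%) / 100
Conversion = 92.1%, Selectivity = 64.2%
Y = 92.1 * 64.2 / 100
= 59.1282 %

59.1282 %


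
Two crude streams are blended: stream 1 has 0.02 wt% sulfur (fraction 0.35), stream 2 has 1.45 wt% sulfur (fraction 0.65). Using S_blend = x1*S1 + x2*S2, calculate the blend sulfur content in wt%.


Linear sulfur blending: S_blend = x1*S1 + x2*S2
Contribution 1: 0.35 * 0.02 = 0.007 wt%
Contribution 2: 0.65 * 1.45 = 0.9425 wt%
S_blend = 0.007 + 0.9425 = 0.9495

0.9495 wt%


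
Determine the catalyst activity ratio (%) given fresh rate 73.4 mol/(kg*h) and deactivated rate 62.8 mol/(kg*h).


Activity (%) = (rate_used / rate_fresh) * 100
rate_used = 62.8, rate_fresh = 73.4
= (62.8 / 73.4) * 100
= 0.8556 * 100 = 85.56

85.56 %


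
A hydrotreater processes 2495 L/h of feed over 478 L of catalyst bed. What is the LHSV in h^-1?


LHSV = volumetric feed rate / catalyst volume
= 2495 L/h / 478 L
= 5.220 h^-1

5.220 h^-1


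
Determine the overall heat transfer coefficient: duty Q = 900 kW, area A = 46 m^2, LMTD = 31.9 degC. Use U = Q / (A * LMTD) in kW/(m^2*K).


From Q = U*A*LMTD, U = Q / (A * LMTD)
U = 900 / (46 * 31.9) = 900 / 1467.4 = 0.6133

0.6133 kW/(m^2*K)


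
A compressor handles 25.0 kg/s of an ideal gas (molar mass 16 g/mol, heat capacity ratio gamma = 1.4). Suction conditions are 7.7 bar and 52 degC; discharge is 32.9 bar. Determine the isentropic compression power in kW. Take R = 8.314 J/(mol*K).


Isentropic work: W = m*(gamma/(gamma-1))*(R*T1/MW)*((P2/P1)^((gamma-1)/gamma) - 1)
T1 = 52 + 273.15 = 325.15 K
Pressure ratio = 32.9 / 7.7 = 4.27273
Exponent = (1.4 - 1)/1.4 = 0.285714
(P2/P1)^exp - 1 = 4.27273^0.285714 - 1 = 0.514263
W = 25.0 * 1.4 / 0.4 * 8.314 * 325.15 / 16 * 0.514263 = 7603

7603 kW


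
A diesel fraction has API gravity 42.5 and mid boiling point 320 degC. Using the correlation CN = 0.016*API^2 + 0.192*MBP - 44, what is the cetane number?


CN = 0.016 * 42.5^2 + 0.192 * 320 - 44
CN = 28.9 + 61.44 - 44 = 46.34

46.34


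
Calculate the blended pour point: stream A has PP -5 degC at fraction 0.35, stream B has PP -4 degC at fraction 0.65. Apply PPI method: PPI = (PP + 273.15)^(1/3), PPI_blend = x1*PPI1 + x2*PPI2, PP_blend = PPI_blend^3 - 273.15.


PPI_1 = (-5 + 273.15)^(1/3) = 6.448508
PPI_2 = (-4 + 273.15)^(1/3) = 6.456514
PPI_blend = 0.35 * 6.448508 + 0.65 * 6.456514 = 6.453712
PP_blend = 6.453712^3 - 273.15 = 268.7997 - 273.15 = -4.35

-4.35 degC


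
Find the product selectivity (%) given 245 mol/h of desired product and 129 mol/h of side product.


Selectivity = desired / (desired + undesired) * 100
Total products = 245 + 129 = 374 mol/h
S = 245 / 374 * 100
= 0.6551 * 100
= 65.51 %

65.51 %


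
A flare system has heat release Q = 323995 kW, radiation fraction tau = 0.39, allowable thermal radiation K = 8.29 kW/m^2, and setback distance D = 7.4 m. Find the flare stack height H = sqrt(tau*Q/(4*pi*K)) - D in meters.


tau*Q/(4*pi*K) = 0.39 * 323995 / (4 * pi * 8.29) = 1212.94
sqrt(1212.94) = 34.8273
H = 34.8273 - 7.4 = 27.43

27.43 m


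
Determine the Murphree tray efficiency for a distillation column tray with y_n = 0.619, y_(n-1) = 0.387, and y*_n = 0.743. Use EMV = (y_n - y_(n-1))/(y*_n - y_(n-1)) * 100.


Murphree vapor efficiency: EMV = (y_n - y_(n-1)) / (y*_n - y_(n-1)) * 100
EMV = (0.619 - 0.387) / (0.743 - 0.387) * 100 = 0.232 / 0.356 * 100 = 65.17

65.17 %


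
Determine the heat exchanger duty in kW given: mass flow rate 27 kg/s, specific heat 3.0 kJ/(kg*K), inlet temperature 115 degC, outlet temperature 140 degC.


Q = m_dot * cp * delta_T
delta_T = 140 - 115 = 25 K
Q = 27 * 3.0 * 25
= 81 * 25
= 2025 kW

2025 kW


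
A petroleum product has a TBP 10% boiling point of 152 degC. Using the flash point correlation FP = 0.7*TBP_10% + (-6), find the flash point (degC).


FP = 0.7 * 152 + (-6) = 100.4

100.4 degC


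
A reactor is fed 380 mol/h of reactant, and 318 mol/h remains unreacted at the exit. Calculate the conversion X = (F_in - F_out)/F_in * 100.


X = (F_in - F_out) / F_in * 100
Moles reacted = 380 - 318 = 62
X = 62 / 380 * 100
= 0.1632 * 100
= 16.32 %

16.32 %


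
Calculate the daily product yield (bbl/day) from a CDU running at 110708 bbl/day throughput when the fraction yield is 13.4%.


Crude throughput = 110708 bbl/day
Fraction yield = 13.4%
yield = throughput * fraction / 100
yield = 110708 * 13.4 / 100 = 14834.872

14834.872 bbl/day


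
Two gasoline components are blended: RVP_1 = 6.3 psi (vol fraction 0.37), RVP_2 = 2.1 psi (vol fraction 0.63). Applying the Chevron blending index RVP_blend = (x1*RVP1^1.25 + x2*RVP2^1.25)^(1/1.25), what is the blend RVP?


Chevron index: RVP_blend = (sum xi*RVPi^1.25)^(1/1.25)
RVP^1.25 terms: 0.37 * 6.3^1.25 + 0.63 * 2.1^1.25 = 5.28561
RVP_blend = 5.28561^(1/1.25) = 3.789

3.789 psi


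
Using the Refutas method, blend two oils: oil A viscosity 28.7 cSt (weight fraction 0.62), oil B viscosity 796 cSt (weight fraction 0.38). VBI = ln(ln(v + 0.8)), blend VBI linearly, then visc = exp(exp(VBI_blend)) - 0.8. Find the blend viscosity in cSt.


Refutas method: VBN_i = 14.534*ln(ln(visc_i + 0.8)) + 10.975, blended linearly by mass fraction; since VBN is linear in VBI_i = ln(ln(visc_i + 0.8)) and the fractions sum to 1, blend VBI directly: visc = exp(exp(VBI_blend)) - 0.8
VBI_1 = ln(ln(28.7 + 0.8)) = 1.21917
VBI_2 = ln(ln(796 + 0.8)) = 1.89921
VBI_blend = 0.62 * 1.21917 + 0.38 * 1.89921 = 1.47759
visc_blend = exp(exp(1.47759)) - 0.8 = 79.23

79.23 cSt


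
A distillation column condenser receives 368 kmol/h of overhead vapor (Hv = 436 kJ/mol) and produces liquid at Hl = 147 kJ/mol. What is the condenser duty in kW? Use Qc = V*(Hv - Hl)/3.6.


Qc = 368 * (436 - 147) / 3.6 = 368 * 289 / 3.6 = 29540

29540 kW


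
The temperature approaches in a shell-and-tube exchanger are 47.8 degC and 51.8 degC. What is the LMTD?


LMTD = (dT1 - dT2) / ln(dT1/dT2)
= (47.8 - 51.8) / ln(47.8 / 51.8) = -4 / -0.0803645 = 49.77

49.77 degC


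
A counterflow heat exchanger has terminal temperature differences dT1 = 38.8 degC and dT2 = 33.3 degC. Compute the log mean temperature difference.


LMTD = (dT1 - dT2) / ln(dT1/dT2)
= (38.8 - 33.3) / ln(38.8 / 33.3) = 5.5 / 0.152863 = 35.98

35.98 degC


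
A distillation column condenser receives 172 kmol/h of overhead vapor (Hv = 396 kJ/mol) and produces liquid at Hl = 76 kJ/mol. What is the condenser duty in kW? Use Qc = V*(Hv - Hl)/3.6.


Qc = 172 * (396 - 76) / 3.6 = 172 * 320 / 3.6 = 15290

15290 kW


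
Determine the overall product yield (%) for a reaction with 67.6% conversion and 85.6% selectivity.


Overall yield = conversion (%) * selectivity (%) / 100
Conversion = 67.6%, Selectivity = 85.6%
Y = 67.6 * 85.6 / 100
= 57.8656 %

57.8656 %


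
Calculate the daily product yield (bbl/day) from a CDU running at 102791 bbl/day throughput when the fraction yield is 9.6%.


Crude throughput = 102791 bbl/day
Fraction yield = 9.6%
yield = throughput * fraction / 100
yield = 102791 * 9.6 / 100 = 9867.936

9867.936 bbl/day


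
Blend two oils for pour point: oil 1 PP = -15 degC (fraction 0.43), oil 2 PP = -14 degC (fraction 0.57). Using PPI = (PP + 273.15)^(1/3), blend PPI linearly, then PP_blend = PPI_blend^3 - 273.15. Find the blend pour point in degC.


PPI_1 = (-15 + 273.15)^(1/3) = 6.36733
PPI_2 = (-14 + 273.15)^(1/3) = 6.375541
PPI_blend = 0.43 * 6.36733 + 0.57 * 6.375541 = 6.37201
PP_blend = 6.37201^3 - 273.15 = 258.7196 - 273.15 = -14.43

-14.43 degC


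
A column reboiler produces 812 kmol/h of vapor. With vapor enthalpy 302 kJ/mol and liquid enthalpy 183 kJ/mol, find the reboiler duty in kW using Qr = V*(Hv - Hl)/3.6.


Qr = 812 * (302 - 183) / 3.6 = 812 * 119 / 3.6 = 26840

26840 kW


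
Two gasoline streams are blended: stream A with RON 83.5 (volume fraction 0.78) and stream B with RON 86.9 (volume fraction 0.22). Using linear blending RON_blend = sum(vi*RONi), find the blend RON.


Linear blending: RON_blend = sum(vi * RONi)
Contribution 1: 0.78 * 83.5 = 65.13
Contribution 2: 0.22 * 86.9 = 19.118
RON_blend = 65.13 + 19.118 = 84.248

84.248


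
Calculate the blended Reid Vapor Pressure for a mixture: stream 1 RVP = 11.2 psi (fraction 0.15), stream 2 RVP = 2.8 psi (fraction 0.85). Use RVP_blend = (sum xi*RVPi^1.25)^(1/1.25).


Chevron index: RVP_blend = (sum xi*RVPi^1.25)^(1/1.25)
RVP^1.25 terms: 0.15 * 11.2^1.25 + 0.85 * 2.8^1.25 = 6.15206
RVP_blend = 6.15206^(1/1.25) = 4.278

4.278 psi


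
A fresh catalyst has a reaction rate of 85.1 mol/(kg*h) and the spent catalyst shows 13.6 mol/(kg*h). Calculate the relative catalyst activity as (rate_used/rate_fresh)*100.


Activity (%) = (rate_used / rate_fresh) * 100
rate_used = 13.6, rate_fresh = 85.1
= (13.6 / 85.1) * 100
= 0.1598 * 100 = 15.98

15.98 %


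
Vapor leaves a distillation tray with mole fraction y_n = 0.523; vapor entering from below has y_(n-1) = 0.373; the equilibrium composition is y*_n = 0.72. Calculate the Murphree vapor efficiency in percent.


Murphree vapor efficiency: EMV = (y_n - y_(n-1)) / (y*_n - y_(n-1)) * 100
EMV = (0.523 - 0.373) / (0.72 - 0.373) * 100 = 0.15 / 0.347 * 100 = 43.23

43.23 %


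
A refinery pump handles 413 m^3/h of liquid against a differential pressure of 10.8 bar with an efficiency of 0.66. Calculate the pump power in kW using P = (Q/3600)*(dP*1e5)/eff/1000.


Q = 413 / 3600 = 0.114722 m^3/s
P = 0.114722 * (10.8 * 1e5) / 0.66 / 1000 = 187.7

187.7 kW


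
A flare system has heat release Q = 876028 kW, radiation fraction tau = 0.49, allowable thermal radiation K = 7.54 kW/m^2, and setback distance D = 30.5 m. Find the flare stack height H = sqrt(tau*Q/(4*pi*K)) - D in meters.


tau*Q/(4*pi*K) = 0.49 * 876028 / (4 * pi * 7.54) = 4530.36
sqrt(4530.36) = 67.3079
H = 67.3079 - 30.5 = 36.81

36.81 m


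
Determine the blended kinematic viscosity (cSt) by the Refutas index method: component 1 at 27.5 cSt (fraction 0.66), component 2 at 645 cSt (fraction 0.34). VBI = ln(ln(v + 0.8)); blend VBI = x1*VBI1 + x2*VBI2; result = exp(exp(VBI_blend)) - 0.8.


Refutas method: VBN_i = 14.534*ln(ln(visc_i + 0.8)) + 10.975, blended linearly by mass fraction; since VBN is linear in VBI_i = ln(ln(visc_i + 0.8)) and the fractions sum to 1, blend VBI directly: visc = exp(exp(VBI_blend)) - 0.8
VBI_1 = ln(ln(27.5 + 0.8)) = 1.20683
VBI_2 = ln(ln(645 + 0.8)) = 1.86725
VBI_blend = 0.66 * 1.20683 + 0.34 * 1.86725 = 1.43137
visc_blend = exp(exp(1.43137)) - 0.8 = 64.86

64.86 cSt


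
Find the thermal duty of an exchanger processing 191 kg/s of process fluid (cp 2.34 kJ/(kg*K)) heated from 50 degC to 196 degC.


Q = m_dot * cp * delta_T
delta_T = 196 - 50 = 146 K
Q = 191 * 2.34 * 146
= 446.94 * 146
= 65253.24 kW

65253.24 kW


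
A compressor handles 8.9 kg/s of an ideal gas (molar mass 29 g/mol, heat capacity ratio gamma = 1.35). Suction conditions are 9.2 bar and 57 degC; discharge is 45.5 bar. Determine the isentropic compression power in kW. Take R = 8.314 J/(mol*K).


Isentropic work: W = m*(gamma/(gamma-1))*(R*T1/MW)*((P2/P1)^((gamma-1)/gamma) - 1)
T1 = 57 + 273.15 = 330.15 K
Pressure ratio = 45.5 / 9.2 = 4.94565
Exponent = (1.35 - 1)/1.35 = 0.259259
(P2/P1)^exp - 1 = 4.94565^0.259259 - 1 = 0.513504
W = 8.9 * 1.35 / 0.35 * 8.314 * 330.15 / 29 * 0.513504 = 1668

1668 kW


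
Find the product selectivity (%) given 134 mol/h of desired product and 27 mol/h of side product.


Selectivity = desired / (desired + undesired) * 100
Total products = 134 + 27 = 161 mol/h
S = 134 / 161 * 100
= 0.8323 * 100
= 83.23 %

83.23 %


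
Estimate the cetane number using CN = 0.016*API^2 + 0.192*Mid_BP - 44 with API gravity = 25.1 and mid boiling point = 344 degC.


CN = 0.016 * 25.1^2 + 0.192 * 344 - 44
CN = 10.08016 + 66.048 - 44 = 32.12816

32.12816


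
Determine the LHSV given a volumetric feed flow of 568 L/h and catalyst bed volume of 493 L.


LHSV = volumetric feed rate / catalyst volume
= 568 L/h / 493 L
= 1.152 h^-1

1.152 h^-1


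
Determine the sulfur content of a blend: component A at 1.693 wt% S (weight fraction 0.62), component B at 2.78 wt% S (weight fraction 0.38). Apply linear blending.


Linear sulfur blending: S_blend = x1*S1 + x2*S2
Contribution 1: 0.62 * 1.693 = 1.04966 wt%
Contribution 2: 0.38 * 2.78 = 1.0564 wt%
S_blend = 1.04966 + 1.0564 = 2.10606

2.10606 wt%


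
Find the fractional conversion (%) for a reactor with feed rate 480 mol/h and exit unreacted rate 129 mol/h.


X = (F_in - F_out) / F_in * 100
Moles reacted = 480 - 129 = 351
X = 351 / 480 * 100
= 0.7312 * 100
= 73.12 %

73.12 %


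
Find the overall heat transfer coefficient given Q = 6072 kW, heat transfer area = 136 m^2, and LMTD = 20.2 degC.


From Q = U*A*LMTD, U = Q / (A * LMTD)
U = 6072 / (136 * 20.2) = 6072 / 2747.2 = 2.210

2.210 kW/(m^2*K)


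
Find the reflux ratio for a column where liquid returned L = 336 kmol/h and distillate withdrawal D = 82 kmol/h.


Reflux ratio definition: R = L / D (liquid returned / distillate withdrawn)
L = 336 kmol/h, D = 82 kmol/h
R = 336 / 82 = 4.098

4.098


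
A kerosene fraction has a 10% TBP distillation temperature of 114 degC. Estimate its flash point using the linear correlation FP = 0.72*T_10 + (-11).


FP = 0.72 * 114 + (-11) = 71.08

71.08 degC


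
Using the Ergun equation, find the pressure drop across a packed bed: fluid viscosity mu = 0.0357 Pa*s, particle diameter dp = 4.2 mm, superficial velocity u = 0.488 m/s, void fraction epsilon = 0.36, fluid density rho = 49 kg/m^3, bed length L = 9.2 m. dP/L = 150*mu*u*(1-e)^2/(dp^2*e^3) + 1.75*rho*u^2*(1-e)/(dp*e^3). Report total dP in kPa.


dp = 4.2 mm = 0.0042 m
Viscous term = 150*0.0357*0.488*(1-0.36)^2 / (0.0042^2*0.36^3) = 1300570
Inertial term = 1.75*49*0.488^2*(1-0.36) / (0.0042*0.36^3) = 66695.6
dP/L = 1300570 + 66695.6 = 1367270 Pa/m
dP = 1367270 * 9.2 / 1000 = 12580 kPa

12580 kPa


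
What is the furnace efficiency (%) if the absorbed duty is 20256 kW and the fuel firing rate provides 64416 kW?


Furnace efficiency = Q_absorbed / Q_fuel * 100
= 20256 / 64416 * 100 = 31.45

31.45 %


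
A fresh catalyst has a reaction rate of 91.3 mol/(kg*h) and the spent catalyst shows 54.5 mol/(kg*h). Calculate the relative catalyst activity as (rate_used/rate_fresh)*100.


Activity (%) = (rate_used / rate_fresh) * 100
rate_used = 54.5, rate_fresh = 91.3
= (54.5 / 91.3) * 100
= 0.5969 * 100 = 59.69

59.69 %
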